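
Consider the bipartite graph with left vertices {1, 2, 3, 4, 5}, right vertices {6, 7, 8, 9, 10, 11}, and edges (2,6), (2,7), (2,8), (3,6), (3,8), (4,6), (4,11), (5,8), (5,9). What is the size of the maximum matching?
4 (matching: (2,7), (3,8), (4,11), (5,9); upper bound min(|L|,|R|) = min(5,6) = 5)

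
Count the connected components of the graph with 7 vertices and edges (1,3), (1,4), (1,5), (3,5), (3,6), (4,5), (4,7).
2 (components: {1, 3, 4, 5, 6, 7}, {2})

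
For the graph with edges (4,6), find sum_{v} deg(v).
2 (handshake: sum of degrees = 2|E| = 2 x 1 = 2)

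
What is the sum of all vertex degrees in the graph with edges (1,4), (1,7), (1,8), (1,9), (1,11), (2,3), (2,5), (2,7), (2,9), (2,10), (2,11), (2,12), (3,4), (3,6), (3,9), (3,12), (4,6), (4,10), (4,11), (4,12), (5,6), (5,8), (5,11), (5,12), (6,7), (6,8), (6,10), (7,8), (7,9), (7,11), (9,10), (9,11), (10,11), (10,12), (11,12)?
70 (handshake: sum of degrees = 2|E| = 2 x 35 = 70)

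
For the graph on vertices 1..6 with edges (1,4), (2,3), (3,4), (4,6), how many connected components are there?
2 (components: {1, 2, 3, 4, 6}, {5})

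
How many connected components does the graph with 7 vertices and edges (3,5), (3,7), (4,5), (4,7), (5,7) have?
4 (components: {1}, {2}, {3, 4, 5, 7}, {6})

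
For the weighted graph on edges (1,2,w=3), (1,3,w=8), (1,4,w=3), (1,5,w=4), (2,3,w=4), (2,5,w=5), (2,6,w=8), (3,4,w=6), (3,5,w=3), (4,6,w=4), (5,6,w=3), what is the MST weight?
16 (MST edges: (1,2,w=3), (1,4,w=3), (1,5,w=4), (3,5,w=3), (5,6,w=3); sum of weights 3 + 3 + 4 + 3 + 3 = 16)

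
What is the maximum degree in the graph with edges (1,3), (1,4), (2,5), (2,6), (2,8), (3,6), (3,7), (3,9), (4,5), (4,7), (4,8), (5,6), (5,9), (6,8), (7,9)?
4 (attained at vertices 3, 4, 5, 6)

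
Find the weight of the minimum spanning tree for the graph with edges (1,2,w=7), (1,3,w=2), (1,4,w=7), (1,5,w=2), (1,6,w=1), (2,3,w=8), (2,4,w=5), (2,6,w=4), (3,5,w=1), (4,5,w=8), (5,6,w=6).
13 (MST edges: (1,3,w=2), (1,6,w=1), (2,4,w=5), (2,6,w=4), (3,5,w=1); sum of weights 2 + 1 + 5 + 4 + 1 = 13)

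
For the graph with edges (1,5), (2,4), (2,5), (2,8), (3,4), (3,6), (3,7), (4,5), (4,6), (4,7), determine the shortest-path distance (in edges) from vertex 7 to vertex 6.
2 (path: 7 -> 4 -> 6, 2 edges)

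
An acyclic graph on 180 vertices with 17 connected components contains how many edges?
163 (Each of the 17 component trees on V_i vertices has V_i - 1 edges; summing gives V - C = 180 - 17 = 163)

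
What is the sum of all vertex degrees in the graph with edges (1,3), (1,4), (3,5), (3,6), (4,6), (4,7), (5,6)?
14 (handshake: sum of degrees = 2|E| = 2 x 7 = 14)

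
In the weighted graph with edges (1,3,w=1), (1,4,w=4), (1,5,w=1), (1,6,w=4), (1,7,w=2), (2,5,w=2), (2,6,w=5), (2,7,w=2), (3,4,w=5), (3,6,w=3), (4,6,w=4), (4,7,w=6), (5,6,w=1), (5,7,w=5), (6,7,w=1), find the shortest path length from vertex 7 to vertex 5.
2 (path: 7 -> 6 -> 5; weights 1 + 1 = 2)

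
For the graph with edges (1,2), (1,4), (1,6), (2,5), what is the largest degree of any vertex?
3 (attained at vertex 1)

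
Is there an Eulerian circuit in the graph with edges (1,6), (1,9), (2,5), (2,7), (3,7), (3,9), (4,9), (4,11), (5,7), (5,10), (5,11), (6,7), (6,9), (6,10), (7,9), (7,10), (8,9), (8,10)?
Yes (the graph is connected and all 11 vertices have even degree)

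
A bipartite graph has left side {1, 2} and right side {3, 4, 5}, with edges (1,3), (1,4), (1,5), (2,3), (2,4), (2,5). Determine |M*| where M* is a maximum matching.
2 (matching: (1,5), (2,4); upper bound min(|L|,|R|) = min(2,3) = 2)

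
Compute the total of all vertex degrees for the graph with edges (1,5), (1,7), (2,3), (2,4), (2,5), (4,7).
12 (handshake: sum of degrees = 2|E| = 2 x 6 = 12)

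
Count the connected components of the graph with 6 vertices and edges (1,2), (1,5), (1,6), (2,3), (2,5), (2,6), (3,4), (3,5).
1 (components: {1, 2, 3, 4, 5, 6})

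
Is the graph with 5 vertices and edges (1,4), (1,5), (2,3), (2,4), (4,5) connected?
Yes (BFS from 1 visits [1, 4, 5, 2, 3] — all 5 vertices reached)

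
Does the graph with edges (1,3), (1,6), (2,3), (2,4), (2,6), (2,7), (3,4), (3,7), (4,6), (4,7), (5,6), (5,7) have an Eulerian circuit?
Yes (the graph is connected and all 7 vertices have even degree)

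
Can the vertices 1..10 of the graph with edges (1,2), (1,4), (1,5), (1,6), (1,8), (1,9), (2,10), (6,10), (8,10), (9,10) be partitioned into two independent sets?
Yes. Partition: {1, 3, 7, 10}, {2, 4, 5, 6, 8, 9}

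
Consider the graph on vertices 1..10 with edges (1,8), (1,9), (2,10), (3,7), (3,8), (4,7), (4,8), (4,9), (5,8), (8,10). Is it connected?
No, it has 2 components: {1, 2, 3, 4, 5, 7, 8, 9, 10}, {6}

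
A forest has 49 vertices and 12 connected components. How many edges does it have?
37 (Each of the 12 component trees on V_i vertices has V_i - 1 edges; summing gives V - C = 49 - 12 = 37)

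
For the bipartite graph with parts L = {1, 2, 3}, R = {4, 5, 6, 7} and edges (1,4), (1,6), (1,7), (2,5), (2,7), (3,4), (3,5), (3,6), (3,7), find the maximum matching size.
3 (matching: (1,7), (2,5), (3,6); upper bound min(|L|,|R|) = min(3,4) = 3)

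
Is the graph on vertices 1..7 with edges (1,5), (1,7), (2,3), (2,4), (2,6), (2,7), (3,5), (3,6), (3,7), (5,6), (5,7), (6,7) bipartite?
No (odd cycle of length 3: 5 -> 1 -> 7 -> 5)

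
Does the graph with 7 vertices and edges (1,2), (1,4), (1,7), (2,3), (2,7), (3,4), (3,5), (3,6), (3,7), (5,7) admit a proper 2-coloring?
No (odd cycle of length 3: 2 -> 1 -> 7 -> 2)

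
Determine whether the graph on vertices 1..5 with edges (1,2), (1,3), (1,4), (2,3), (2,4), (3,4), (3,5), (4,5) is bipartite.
No (odd cycle of length 3: 4 -> 1 -> 2 -> 4)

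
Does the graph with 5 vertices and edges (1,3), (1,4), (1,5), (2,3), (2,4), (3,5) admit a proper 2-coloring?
No (odd cycle of length 3: 3 -> 1 -> 5 -> 3)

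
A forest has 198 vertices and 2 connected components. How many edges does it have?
196 (Each of the 2 component trees on V_i vertices has V_i - 1 edges; summing gives V - C = 198 - 2 = 196)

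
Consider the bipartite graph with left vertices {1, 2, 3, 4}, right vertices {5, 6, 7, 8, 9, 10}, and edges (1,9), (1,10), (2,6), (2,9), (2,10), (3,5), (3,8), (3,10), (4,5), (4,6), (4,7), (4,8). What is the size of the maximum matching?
4 (matching: (1,10), (2,9), (3,8), (4,7); upper bound min(|L|,|R|) = min(4,6) = 4)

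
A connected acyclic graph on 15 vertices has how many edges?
14 (A tree on V vertices has V - 1 edges, so 15 - 1 = 14)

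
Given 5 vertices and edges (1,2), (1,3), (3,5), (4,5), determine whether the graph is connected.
Yes (BFS from 1 visits [1, 2, 3, 5, 4] — all 5 vertices reached)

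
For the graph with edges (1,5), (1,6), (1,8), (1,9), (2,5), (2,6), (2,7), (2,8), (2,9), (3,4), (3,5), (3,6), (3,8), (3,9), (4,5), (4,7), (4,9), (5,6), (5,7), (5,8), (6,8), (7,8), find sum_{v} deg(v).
44 (handshake: sum of degrees = 2|E| = 2 x 22 = 44)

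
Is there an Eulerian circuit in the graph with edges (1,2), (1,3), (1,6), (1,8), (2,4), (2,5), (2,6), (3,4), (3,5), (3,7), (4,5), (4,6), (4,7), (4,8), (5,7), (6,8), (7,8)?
Yes (the graph is connected and all 8 vertices have even degree)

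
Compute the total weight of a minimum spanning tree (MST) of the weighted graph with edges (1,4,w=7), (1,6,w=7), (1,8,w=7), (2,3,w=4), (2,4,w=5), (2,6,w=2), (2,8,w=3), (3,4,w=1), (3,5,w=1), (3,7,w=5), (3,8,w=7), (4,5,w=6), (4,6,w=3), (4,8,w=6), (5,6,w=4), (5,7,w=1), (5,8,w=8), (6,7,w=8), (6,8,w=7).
18 (MST edges: (1,8,w=7), (2,6,w=2), (2,8,w=3), (3,4,w=1), (3,5,w=1), (4,6,w=3), (5,7,w=1); sum of weights 7 + 2 + 3 + 1 + 1 + 3 + 1 = 18)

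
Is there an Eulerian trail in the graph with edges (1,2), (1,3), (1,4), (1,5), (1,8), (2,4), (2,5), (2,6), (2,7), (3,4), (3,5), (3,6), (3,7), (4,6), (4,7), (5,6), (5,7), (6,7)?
No (8 vertices have odd degree: {1, 2, 3, 4, 5, 6, 7, 8}; Eulerian path requires 0 or 2)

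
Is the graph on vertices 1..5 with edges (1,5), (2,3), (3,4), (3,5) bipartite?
Yes. Partition: {1, 3}, {2, 4, 5}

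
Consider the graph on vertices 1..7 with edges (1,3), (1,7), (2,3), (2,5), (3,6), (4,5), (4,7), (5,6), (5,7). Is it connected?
Yes (BFS from 1 visits [1, 3, 7, 2, 6, 4, 5] — all 7 vertices reached)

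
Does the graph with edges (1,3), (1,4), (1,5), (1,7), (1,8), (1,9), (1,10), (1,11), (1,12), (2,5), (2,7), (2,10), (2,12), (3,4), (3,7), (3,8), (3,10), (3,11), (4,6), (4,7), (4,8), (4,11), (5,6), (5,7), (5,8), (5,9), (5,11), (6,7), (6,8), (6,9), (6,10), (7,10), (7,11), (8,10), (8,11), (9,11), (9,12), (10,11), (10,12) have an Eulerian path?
No (4 vertices have odd degree: {1, 5, 8, 9}; Eulerian path requires 0 or 2)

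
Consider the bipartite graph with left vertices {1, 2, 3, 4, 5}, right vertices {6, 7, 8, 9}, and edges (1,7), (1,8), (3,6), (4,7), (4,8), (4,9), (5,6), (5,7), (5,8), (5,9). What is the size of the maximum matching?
4 (matching: (1,8), (3,6), (4,9), (5,7); upper bound min(|L|,|R|) = min(5,4) = 4)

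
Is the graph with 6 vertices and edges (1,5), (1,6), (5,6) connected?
No, it has 4 components: {1, 5, 6}, {2}, {3}, {4}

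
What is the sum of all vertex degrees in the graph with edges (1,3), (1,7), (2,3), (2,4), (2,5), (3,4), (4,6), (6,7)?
16 (handshake: sum of degrees = 2|E| = 2 x 8 = 16)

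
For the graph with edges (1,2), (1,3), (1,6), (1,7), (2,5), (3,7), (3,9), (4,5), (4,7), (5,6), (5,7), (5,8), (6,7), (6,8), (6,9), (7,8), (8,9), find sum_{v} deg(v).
34 (handshake: sum of degrees = 2|E| = 2 x 17 = 34)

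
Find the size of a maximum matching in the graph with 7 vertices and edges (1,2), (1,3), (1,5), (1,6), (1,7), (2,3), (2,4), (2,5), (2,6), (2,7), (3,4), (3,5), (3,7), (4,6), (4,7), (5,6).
3 (matching: (1,6), (2,5), (3,7); upper bound floor(n/2) = floor(7/2) = 3)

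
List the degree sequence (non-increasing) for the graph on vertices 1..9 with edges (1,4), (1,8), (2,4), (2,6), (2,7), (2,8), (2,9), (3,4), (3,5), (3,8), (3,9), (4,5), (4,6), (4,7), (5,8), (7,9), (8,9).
[6, 5, 5, 4, 4, 3, 3, 2, 2] (degrees: deg(1)=2, deg(2)=5, deg(3)=4, deg(4)=6, deg(5)=3, deg(6)=2, deg(7)=3, deg(8)=5, deg(9)=4)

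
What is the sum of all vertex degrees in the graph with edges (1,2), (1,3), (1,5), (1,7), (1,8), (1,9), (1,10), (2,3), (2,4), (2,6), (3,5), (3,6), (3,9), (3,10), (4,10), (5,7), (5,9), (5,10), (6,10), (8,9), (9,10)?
42 (handshake: sum of degrees = 2|E| = 2 x 21 = 42)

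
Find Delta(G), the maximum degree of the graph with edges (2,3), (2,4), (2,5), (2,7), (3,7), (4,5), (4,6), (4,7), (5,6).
4 (attained at vertices 2, 4)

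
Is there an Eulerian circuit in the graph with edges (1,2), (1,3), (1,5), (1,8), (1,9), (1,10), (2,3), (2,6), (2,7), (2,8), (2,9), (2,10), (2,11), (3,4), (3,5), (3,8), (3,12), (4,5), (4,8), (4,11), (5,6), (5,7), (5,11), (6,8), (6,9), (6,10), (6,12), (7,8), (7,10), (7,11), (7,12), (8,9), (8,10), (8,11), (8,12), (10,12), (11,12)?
Yes (the graph is connected and all 12 vertices have even degree)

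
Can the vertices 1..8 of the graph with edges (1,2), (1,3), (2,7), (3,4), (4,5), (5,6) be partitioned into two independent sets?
Yes. Partition: {1, 4, 6, 7, 8}, {2, 3, 5}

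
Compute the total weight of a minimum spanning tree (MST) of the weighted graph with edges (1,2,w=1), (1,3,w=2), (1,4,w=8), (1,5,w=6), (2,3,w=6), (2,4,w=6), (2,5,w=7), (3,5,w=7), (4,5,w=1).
10 (MST edges: (1,2,w=1), (1,3,w=2), (1,5,w=6), (4,5,w=1); sum of weights 1 + 2 + 6 + 1 = 10)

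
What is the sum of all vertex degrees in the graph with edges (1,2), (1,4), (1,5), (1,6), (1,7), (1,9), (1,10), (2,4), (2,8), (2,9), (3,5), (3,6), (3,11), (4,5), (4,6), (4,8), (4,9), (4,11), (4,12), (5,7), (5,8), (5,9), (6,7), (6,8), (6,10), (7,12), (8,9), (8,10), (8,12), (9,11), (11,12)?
62 (handshake: sum of degrees = 2|E| = 2 x 31 = 62)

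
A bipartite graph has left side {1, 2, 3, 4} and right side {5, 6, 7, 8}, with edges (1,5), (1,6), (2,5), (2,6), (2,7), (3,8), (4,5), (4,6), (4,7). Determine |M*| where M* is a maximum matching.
4 (matching: (1,6), (2,7), (3,8), (4,5); upper bound min(|L|,|R|) = min(4,4) = 4)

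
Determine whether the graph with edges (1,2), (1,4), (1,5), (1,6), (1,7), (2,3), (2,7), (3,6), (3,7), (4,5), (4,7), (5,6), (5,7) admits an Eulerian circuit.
No (6 vertices have odd degree: {1, 2, 3, 4, 6, 7}; Eulerian circuit requires 0)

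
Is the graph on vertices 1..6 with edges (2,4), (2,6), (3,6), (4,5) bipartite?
Yes. Partition: {1, 2, 3, 5}, {4, 6}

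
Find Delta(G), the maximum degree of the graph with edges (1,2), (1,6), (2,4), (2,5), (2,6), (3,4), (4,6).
4 (attained at vertex 2)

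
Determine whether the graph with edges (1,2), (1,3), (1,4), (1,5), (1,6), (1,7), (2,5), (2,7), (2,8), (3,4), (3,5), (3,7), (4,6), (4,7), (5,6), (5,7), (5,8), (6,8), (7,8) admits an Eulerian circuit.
Yes (the graph is connected and all 8 vertices have even degree)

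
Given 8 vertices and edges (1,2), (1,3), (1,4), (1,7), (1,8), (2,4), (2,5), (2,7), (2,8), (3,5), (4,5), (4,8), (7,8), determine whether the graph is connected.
No, it has 2 components: {1, 2, 3, 4, 5, 7, 8}, {6}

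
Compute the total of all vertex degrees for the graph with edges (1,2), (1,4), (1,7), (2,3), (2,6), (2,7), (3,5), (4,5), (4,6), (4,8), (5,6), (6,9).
24 (handshake: sum of degrees = 2|E| = 2 x 12 = 24)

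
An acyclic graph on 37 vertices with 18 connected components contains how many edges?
19 (Each of the 18 component trees on V_i vertices has V_i - 1 edges; summing gives V - C = 37 - 18 = 19)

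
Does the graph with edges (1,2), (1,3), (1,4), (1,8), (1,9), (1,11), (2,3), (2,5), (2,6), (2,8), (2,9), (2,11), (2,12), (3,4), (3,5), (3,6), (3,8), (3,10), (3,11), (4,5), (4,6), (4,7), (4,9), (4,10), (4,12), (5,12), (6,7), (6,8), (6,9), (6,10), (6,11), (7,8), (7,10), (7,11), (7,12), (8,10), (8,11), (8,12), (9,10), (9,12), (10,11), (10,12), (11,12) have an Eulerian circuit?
Yes (the graph is connected and all 12 vertices have even degree)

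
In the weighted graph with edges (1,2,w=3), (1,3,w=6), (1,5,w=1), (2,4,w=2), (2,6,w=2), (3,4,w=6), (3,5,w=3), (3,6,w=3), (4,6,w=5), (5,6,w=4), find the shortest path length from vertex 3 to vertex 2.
5 (path: 3 -> 6 -> 2; weights 3 + 2 = 5)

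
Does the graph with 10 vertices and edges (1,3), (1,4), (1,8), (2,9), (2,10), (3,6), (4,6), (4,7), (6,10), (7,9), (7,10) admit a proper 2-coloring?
Yes. Partition: {1, 2, 5, 6, 7}, {3, 4, 8, 9, 10}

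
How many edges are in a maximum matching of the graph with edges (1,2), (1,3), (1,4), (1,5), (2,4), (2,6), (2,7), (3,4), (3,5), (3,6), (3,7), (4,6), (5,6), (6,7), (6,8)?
4 (matching: (1,4), (2,7), (3,5), (6,8); upper bound floor(n/2) = floor(8/2) = 4)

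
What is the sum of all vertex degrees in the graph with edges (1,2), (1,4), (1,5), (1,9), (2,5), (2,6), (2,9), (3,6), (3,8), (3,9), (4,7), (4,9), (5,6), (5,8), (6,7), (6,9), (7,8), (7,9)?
36 (handshake: sum of degrees = 2|E| = 2 x 18 = 36)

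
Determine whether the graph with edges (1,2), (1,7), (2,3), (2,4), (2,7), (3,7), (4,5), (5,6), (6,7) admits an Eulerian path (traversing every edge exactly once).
Yes — and in fact it has an Eulerian circuit (the graph is connected and all 7 vertices have even degree)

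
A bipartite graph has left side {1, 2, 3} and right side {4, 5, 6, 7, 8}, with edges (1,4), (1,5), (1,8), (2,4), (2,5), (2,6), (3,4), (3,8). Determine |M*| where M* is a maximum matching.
3 (matching: (1,5), (2,6), (3,8); upper bound min(|L|,|R|) = min(3,5) = 3)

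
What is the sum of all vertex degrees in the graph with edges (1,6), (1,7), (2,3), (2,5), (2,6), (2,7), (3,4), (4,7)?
16 (handshake: sum of degrees = 2|E| = 2 x 8 = 16)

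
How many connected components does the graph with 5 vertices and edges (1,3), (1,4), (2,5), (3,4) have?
2 (components: {1, 3, 4}, {2, 5})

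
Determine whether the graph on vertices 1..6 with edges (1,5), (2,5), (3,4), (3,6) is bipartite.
Yes. Partition: {1, 2, 3}, {4, 5, 6}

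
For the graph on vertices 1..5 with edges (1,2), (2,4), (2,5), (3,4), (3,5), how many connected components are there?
1 (components: {1, 2, 3, 4, 5})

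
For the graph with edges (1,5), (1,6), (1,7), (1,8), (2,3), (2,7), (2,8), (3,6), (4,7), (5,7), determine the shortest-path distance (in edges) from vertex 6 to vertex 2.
2 (path: 6 -> 3 -> 2, 2 edges)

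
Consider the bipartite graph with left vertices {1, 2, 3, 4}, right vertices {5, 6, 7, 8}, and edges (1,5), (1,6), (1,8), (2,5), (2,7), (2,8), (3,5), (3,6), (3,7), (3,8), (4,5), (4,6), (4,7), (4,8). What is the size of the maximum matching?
4 (matching: (1,8), (2,7), (3,6), (4,5); upper bound min(|L|,|R|) = min(4,4) = 4)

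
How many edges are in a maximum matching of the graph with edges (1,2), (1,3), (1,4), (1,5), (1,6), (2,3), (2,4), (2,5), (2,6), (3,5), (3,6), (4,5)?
3 (matching: (1,3), (2,6), (4,5); upper bound floor(n/2) = floor(6/2) = 3)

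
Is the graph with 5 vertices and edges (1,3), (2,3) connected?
No, it has 3 components: {1, 2, 3}, {4}, {5}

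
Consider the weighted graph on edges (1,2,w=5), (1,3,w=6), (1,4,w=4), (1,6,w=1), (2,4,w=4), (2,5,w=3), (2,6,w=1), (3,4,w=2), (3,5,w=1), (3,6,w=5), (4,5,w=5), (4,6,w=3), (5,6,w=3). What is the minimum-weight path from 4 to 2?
4 (path: 4 -> 2; weights 4 = 4)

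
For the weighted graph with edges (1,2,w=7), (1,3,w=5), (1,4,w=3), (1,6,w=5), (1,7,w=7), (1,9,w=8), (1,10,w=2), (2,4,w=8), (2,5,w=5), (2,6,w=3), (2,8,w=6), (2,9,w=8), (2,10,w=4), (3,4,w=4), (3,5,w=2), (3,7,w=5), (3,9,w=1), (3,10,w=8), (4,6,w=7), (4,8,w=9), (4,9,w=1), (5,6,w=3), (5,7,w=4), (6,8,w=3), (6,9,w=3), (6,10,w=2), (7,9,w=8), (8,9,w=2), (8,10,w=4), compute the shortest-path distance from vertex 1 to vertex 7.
7 (path: 1 -> 7; weights 7 = 7)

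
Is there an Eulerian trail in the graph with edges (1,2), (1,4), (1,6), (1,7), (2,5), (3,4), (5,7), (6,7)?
Yes (the graph is connected and exactly 2 vertices have odd degree: {3, 7}; any Eulerian path must start and end at those)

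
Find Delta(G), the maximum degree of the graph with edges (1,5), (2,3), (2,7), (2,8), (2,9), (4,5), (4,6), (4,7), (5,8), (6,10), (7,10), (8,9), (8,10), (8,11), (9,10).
5 (attained at vertex 8)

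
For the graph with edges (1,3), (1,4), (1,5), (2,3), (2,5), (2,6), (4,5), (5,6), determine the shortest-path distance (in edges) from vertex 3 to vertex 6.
2 (path: 3 -> 2 -> 6, 2 edges)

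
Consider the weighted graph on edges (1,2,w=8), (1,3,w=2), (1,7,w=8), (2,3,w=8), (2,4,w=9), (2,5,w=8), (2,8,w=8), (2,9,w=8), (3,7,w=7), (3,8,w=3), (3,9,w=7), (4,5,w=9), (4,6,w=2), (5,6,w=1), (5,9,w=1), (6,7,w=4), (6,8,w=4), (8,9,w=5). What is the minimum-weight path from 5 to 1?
10 (path: 5 -> 9 -> 3 -> 1; weights 1 + 7 + 2 = 10)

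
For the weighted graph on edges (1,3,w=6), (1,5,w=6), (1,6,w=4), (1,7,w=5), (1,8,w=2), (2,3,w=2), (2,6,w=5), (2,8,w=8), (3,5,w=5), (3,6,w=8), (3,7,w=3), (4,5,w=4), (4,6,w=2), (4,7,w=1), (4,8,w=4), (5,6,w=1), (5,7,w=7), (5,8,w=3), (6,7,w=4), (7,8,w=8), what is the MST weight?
14 (MST edges: (1,8,w=2), (2,3,w=2), (3,7,w=3), (4,6,w=2), (4,7,w=1), (5,6,w=1), (5,8,w=3); sum of weights 2 + 2 + 3 + 2 + 1 + 1 + 3 = 14)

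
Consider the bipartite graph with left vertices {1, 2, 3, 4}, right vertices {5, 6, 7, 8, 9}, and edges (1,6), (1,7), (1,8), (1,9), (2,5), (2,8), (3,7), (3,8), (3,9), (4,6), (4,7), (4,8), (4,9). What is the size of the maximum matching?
4 (matching: (1,9), (2,8), (3,7), (4,6); upper bound min(|L|,|R|) = min(4,5) = 4)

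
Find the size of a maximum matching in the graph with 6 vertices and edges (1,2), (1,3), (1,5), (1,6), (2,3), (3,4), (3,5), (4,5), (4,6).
3 (matching: (1,2), (3,5), (4,6); upper bound floor(n/2) = floor(6/2) = 3)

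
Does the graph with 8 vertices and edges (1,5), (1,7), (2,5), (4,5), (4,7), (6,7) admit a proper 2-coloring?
Yes. Partition: {1, 2, 3, 4, 6, 8}, {5, 7}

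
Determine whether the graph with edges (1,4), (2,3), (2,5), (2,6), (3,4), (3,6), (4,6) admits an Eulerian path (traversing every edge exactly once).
No (6 vertices have odd degree: {1, 2, 3, 4, 5, 6}; Eulerian path requires 0 or 2)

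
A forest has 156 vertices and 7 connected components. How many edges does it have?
149 (Each of the 7 component trees on V_i vertices has V_i - 1 edges; summing gives V - C = 156 - 7 = 149)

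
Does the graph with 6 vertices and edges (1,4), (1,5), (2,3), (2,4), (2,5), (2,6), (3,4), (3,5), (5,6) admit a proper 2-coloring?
No (odd cycle of length 3: 2 -> 5 -> 3 -> 2)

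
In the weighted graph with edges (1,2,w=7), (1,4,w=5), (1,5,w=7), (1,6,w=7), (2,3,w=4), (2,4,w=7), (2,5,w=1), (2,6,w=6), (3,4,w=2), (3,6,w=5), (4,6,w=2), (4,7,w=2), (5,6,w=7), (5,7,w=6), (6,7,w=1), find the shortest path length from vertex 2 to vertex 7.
7 (path: 2 -> 5 -> 7; weights 1 + 6 = 7)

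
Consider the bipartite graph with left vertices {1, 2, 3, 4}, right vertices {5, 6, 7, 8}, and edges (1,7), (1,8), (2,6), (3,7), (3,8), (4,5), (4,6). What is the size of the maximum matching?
4 (matching: (1,8), (2,6), (3,7), (4,5); upper bound min(|L|,|R|) = min(4,4) = 4)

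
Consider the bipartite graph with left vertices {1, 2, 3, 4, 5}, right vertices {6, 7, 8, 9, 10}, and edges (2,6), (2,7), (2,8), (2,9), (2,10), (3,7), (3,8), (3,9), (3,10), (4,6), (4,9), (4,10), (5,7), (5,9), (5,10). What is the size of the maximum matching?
4 (matching: (2,10), (3,8), (4,9), (5,7); upper bound min(|L|,|R|) = min(5,5) = 5)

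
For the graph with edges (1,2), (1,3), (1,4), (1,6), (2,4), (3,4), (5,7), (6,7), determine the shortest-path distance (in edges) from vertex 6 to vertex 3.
2 (path: 6 -> 1 -> 3, 2 edges)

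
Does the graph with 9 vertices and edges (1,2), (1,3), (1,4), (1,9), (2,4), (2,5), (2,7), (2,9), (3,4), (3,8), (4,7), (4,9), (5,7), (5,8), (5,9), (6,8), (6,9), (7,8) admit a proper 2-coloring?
No (odd cycle of length 3: 3 -> 1 -> 4 -> 3)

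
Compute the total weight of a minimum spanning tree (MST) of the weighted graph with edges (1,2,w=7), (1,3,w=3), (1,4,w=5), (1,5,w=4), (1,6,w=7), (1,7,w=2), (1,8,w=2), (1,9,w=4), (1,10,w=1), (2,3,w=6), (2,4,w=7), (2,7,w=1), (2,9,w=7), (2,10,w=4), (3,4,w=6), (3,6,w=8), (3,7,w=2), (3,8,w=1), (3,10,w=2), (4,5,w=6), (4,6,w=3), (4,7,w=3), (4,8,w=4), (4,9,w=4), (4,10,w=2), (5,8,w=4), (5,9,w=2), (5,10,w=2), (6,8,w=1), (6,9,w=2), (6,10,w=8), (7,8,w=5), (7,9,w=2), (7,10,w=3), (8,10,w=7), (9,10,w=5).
14 (MST edges: (1,7,w=2), (1,8,w=2), (1,10,w=1), (2,7,w=1), (3,8,w=1), (4,10,w=2), (5,9,w=2), (5,10,w=2), (6,8,w=1); sum of weights 2 + 2 + 1 + 1 + 1 + 2 + 2 + 2 + 1 = 14)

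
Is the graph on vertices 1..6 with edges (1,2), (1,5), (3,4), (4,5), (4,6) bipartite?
Yes. Partition: {1, 4}, {2, 3, 5, 6}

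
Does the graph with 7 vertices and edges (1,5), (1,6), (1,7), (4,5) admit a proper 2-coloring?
Yes. Partition: {1, 2, 3, 4}, {5, 6, 7}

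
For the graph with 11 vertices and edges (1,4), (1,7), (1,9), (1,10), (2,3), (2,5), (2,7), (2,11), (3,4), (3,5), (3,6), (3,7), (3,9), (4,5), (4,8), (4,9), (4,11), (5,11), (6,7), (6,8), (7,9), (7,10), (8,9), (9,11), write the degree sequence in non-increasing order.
[6, 6, 6, 6, 4, 4, 4, 4, 3, 3, 2] (degrees: deg(1)=4, deg(2)=4, deg(3)=6, deg(4)=6, deg(5)=4, deg(6)=3, deg(7)=6, deg(8)=3, deg(9)=6, deg(10)=2, deg(11)=4)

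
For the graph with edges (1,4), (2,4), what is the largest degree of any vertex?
2 (attained at vertex 4)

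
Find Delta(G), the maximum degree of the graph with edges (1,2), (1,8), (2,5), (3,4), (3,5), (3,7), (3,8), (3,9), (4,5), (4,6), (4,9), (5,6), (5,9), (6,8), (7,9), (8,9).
5 (attained at vertices 3, 5, 9)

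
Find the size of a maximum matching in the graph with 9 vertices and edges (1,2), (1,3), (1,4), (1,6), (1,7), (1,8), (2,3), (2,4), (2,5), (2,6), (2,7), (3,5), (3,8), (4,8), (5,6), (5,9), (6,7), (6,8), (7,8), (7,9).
4 (matching: (1,6), (2,5), (4,8), (7,9); upper bound floor(n/2) = floor(9/2) = 4)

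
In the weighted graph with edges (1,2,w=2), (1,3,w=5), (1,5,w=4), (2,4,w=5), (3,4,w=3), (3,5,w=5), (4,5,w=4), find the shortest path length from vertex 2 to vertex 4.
5 (path: 2 -> 4; weights 5 = 5)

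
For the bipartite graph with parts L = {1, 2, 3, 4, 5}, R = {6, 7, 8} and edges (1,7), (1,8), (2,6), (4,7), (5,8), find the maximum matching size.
3 (matching: (1,8), (2,6), (4,7); upper bound min(|L|,|R|) = min(5,3) = 3)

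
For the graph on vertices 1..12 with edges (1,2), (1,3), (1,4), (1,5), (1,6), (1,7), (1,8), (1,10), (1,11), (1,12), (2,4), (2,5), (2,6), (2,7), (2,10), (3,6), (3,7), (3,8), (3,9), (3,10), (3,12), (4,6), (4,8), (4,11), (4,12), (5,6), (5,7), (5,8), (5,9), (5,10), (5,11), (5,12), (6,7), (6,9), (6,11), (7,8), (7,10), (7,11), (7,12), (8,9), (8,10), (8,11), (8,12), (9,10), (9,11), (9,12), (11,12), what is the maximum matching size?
6 (matching: (1,10), (2,6), (3,9), (4,12), (5,11), (7,8); upper bound floor(n/2) = floor(12/2) = 6)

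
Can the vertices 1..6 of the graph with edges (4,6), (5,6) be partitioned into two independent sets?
Yes. Partition: {1, 2, 3, 4, 5}, {6}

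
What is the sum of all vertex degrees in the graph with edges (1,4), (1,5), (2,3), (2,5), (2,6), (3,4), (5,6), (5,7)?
16 (handshake: sum of degrees = 2|E| = 2 x 8 = 16)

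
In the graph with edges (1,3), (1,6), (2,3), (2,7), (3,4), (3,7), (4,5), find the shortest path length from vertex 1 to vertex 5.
3 (path: 1 -> 3 -> 4 -> 5, 3 edges)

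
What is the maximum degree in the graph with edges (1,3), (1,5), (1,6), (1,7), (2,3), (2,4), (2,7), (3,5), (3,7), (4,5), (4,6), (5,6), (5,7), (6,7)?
5 (attained at vertices 5, 7)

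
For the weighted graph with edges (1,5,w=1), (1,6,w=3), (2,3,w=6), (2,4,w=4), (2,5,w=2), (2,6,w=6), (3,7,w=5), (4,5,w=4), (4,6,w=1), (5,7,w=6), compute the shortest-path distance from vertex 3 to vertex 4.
10 (path: 3 -> 2 -> 4; weights 6 + 4 = 10)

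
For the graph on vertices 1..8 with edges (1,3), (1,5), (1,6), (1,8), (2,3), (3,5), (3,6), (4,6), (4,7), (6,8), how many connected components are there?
1 (components: {1, 2, 3, 4, 5, 6, 7, 8})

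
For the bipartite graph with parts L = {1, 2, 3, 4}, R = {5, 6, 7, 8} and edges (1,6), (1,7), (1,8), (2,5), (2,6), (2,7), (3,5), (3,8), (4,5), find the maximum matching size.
4 (matching: (1,6), (2,7), (3,8), (4,5); upper bound min(|L|,|R|) = min(4,4) = 4)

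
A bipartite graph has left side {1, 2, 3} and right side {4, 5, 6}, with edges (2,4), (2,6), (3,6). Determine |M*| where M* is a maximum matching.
2 (matching: (2,4), (3,6); upper bound min(|L|,|R|) = min(3,3) = 3)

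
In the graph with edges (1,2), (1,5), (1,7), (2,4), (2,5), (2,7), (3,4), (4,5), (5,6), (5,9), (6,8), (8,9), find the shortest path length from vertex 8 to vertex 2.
3 (path: 8 -> 9 -> 5 -> 2, 3 edges)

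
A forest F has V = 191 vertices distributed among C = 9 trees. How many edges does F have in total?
182 (Each of the 9 component trees on V_i vertices has V_i - 1 edges; summing gives V - C = 191 - 9 = 182)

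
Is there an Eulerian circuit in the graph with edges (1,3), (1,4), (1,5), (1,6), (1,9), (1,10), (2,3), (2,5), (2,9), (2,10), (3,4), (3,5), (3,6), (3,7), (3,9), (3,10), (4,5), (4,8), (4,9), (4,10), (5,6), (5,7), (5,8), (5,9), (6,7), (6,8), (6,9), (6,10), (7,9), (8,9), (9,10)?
No (2 vertices have odd degree: {6, 9}; Eulerian circuit requires 0)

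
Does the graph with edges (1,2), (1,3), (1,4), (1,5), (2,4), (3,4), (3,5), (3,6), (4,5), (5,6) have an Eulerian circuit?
Yes (the graph is connected and all 6 vertices have even degree)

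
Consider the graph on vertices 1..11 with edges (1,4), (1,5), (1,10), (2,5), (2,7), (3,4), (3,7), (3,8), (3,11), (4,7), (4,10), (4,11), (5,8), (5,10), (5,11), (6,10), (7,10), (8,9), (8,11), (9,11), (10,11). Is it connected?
Yes (BFS from 1 visits [1, 4, 5, 10, 3, 7, 11, 2, 8, 6, 9] — all 11 vertices reached)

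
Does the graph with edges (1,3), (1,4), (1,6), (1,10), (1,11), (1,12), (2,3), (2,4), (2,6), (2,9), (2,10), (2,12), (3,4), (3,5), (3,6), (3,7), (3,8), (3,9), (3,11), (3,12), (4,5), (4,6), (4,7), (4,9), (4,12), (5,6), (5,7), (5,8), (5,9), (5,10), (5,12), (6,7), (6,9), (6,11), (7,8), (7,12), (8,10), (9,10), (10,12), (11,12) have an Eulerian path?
Yes — and in fact it has an Eulerian circuit (the graph is connected and all 12 vertices have even degree)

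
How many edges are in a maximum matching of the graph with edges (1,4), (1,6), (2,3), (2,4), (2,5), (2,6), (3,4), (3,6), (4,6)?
3 (matching: (1,4), (2,5), (3,6); upper bound floor(n/2) = floor(6/2) = 3)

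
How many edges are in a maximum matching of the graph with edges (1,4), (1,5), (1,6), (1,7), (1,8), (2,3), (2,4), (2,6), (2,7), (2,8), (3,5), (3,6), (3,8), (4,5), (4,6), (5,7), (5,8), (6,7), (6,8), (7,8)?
4 (matching: (1,7), (2,6), (3,8), (4,5); upper bound floor(n/2) = floor(8/2) = 4)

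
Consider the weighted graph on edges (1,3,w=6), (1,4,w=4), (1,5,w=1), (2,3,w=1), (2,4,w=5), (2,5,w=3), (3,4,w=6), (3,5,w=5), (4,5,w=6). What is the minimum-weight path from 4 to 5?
5 (path: 4 -> 1 -> 5; weights 4 + 1 = 5)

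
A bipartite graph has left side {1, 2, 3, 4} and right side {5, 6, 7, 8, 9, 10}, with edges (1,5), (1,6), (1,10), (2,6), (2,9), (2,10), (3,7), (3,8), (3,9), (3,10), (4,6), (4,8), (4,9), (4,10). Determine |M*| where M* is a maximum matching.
4 (matching: (1,10), (2,9), (3,7), (4,8); upper bound min(|L|,|R|) = min(4,6) = 4)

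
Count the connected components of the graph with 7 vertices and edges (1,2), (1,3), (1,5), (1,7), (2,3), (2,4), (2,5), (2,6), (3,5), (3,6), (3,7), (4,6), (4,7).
1 (components: {1, 2, 3, 4, 5, 6, 7})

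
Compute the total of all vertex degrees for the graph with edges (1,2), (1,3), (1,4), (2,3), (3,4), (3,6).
12 (handshake: sum of degrees = 2|E| = 2 x 6 = 12)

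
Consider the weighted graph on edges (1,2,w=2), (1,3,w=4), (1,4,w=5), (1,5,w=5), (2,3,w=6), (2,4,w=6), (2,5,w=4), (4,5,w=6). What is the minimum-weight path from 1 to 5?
5 (path: 1 -> 5; weights 5 = 5)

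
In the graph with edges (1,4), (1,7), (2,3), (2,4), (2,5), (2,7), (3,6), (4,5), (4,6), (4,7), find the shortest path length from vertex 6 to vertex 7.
2 (path: 6 -> 4 -> 7, 2 edges)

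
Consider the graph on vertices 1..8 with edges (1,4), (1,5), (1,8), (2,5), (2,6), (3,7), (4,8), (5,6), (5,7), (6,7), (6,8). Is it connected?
Yes (BFS from 1 visits [1, 4, 5, 8, 2, 6, 7, 3] — all 8 vertices reached)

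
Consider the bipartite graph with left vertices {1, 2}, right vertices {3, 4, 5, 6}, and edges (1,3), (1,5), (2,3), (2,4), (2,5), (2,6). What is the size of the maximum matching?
2 (matching: (1,5), (2,6); upper bound min(|L|,|R|) = min(2,4) = 2)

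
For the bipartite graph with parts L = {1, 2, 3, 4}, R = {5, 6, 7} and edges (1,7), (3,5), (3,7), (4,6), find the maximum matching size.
3 (matching: (1,7), (3,5), (4,6); upper bound min(|L|,|R|) = min(4,3) = 3)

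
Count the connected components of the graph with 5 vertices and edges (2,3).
4 (components: {1}, {2, 3}, {4}, {5})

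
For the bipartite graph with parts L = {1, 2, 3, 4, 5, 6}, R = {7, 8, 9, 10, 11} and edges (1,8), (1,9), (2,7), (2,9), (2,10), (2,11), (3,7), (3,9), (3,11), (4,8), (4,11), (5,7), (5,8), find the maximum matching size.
5 (matching: (1,9), (2,10), (3,11), (4,8), (5,7); upper bound min(|L|,|R|) = min(6,5) = 5)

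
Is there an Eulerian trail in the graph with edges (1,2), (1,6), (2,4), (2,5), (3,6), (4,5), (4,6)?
No (4 vertices have odd degree: {2, 3, 4, 6}; Eulerian path requires 0 or 2)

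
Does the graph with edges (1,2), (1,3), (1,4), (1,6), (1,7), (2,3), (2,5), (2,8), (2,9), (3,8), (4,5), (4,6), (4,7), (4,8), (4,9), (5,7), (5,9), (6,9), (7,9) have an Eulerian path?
No (6 vertices have odd degree: {1, 2, 3, 6, 8, 9}; Eulerian path requires 0 or 2)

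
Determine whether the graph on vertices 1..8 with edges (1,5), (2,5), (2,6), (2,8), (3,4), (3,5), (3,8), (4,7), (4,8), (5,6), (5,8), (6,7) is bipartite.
No (odd cycle of length 3: 3 -> 5 -> 8 -> 3)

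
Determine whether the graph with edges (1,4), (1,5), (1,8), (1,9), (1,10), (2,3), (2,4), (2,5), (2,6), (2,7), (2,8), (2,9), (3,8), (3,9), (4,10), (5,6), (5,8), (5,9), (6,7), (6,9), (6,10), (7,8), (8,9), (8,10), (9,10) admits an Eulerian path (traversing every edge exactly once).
No (10 vertices have odd degree: {1, 2, 3, 4, 5, 6, 7, 8, 9, 10}; Eulerian path requires 0 or 2)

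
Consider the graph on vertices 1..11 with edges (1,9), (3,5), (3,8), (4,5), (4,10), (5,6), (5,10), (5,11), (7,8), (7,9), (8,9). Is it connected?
No, it has 2 components: {1, 3, 4, 5, 6, 7, 8, 9, 10, 11}, {2}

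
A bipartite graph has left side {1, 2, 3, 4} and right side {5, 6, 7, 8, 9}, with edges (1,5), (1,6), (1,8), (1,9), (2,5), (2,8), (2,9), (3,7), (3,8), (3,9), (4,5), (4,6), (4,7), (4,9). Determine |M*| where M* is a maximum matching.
4 (matching: (1,9), (2,8), (3,7), (4,6); upper bound min(|L|,|R|) = min(4,5) = 4)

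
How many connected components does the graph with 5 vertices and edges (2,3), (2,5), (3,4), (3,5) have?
2 (components: {1}, {2, 3, 4, 5})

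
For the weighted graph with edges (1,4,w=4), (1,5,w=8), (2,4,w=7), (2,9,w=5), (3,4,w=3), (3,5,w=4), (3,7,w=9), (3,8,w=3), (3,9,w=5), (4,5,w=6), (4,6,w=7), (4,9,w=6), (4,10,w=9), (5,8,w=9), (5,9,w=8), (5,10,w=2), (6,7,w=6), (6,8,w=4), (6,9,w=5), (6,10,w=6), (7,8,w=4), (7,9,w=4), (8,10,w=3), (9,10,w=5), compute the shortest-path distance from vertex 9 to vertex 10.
5 (path: 9 -> 10; weights 5 = 5)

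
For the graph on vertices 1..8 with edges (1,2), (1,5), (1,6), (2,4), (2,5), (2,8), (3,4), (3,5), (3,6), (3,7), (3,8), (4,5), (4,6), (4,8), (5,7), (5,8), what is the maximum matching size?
4 (matching: (1,6), (2,5), (3,7), (4,8); upper bound floor(n/2) = floor(8/2) = 4)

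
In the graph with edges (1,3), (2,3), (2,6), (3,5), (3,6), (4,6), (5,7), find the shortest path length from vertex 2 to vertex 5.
2 (path: 2 -> 3 -> 5, 2 edges)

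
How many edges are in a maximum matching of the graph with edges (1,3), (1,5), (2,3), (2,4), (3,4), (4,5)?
2 (matching: (1,5), (3,4); upper bound floor(n/2) = floor(5/2) = 2)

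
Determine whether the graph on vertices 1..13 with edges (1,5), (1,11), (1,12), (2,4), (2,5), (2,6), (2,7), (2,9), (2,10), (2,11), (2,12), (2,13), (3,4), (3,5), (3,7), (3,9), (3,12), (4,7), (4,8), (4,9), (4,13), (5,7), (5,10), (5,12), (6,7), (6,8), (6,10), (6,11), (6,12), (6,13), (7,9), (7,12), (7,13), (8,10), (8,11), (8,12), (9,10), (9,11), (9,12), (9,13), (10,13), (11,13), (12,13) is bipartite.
No (odd cycle of length 3: 12 -> 1 -> 5 -> 12)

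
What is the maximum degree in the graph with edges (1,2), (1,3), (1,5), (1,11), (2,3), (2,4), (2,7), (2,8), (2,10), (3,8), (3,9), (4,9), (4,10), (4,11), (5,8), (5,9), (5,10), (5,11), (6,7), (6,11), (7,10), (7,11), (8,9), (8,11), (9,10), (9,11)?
7 (attained at vertex 11)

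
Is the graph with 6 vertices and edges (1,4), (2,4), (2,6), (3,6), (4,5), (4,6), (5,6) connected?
Yes (BFS from 1 visits [1, 4, 2, 5, 6, 3] — all 6 vertices reached)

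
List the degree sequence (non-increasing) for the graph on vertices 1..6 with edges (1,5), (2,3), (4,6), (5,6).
[2, 2, 1, 1, 1, 1] (degrees: deg(1)=1, deg(2)=1, deg(3)=1, deg(4)=1, deg(5)=2, deg(6)=2)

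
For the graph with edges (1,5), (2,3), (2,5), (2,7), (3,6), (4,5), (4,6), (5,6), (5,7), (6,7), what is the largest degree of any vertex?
5 (attained at vertex 5)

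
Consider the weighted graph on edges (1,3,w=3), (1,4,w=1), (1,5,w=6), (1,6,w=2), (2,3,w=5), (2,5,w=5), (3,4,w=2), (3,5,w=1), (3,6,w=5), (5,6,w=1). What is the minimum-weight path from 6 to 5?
1 (path: 6 -> 5; weights 1 = 1)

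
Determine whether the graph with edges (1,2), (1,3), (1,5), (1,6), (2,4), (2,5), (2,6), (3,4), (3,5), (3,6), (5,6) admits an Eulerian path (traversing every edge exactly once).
Yes — and in fact it has an Eulerian circuit (the graph is connected and all 6 vertices have even degree)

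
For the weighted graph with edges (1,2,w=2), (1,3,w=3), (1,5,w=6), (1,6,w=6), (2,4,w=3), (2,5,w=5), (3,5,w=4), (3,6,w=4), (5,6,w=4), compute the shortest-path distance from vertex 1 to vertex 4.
5 (path: 1 -> 2 -> 4; weights 2 + 3 = 5)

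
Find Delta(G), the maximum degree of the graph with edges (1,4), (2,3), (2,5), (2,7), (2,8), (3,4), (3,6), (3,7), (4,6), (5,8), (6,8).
4 (attained at vertices 2, 3)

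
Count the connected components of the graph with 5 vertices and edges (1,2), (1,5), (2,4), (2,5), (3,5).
1 (components: {1, 2, 3, 4, 5})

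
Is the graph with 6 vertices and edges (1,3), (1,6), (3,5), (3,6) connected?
No, it has 3 components: {1, 3, 5, 6}, {2}, {4}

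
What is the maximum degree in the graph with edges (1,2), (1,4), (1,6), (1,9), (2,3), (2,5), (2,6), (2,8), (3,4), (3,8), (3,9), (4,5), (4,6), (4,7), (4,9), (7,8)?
6 (attained at vertex 4)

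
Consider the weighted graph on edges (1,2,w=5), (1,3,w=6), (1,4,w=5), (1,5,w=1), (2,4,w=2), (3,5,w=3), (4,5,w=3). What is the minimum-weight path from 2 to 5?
5 (path: 2 -> 4 -> 5; weights 2 + 3 = 5)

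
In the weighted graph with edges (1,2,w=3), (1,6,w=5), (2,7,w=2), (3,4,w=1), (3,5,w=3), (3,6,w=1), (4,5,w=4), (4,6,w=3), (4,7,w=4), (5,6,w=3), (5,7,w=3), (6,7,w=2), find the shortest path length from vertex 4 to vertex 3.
1 (path: 4 -> 3; weights 1 = 1)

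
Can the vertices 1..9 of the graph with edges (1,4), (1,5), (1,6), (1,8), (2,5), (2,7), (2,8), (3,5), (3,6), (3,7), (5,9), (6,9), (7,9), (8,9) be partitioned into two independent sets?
Yes. Partition: {1, 2, 3, 9}, {4, 5, 6, 7, 8}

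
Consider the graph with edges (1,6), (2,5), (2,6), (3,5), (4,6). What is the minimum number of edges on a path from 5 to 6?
2 (path: 5 -> 2 -> 6, 2 edges)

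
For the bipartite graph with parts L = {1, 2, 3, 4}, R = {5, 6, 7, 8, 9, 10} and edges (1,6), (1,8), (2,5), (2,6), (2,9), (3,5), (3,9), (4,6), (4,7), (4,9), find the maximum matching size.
4 (matching: (1,8), (2,6), (3,9), (4,7); upper bound min(|L|,|R|) = min(4,6) = 4)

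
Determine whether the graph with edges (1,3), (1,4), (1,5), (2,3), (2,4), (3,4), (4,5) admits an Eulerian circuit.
No (2 vertices have odd degree: {1, 3}; Eulerian circuit requires 0)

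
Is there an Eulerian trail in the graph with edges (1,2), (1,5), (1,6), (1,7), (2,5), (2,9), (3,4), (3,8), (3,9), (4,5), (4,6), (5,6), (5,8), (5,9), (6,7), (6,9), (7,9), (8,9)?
No (6 vertices have odd degree: {2, 3, 4, 6, 7, 8}; Eulerian path requires 0 or 2)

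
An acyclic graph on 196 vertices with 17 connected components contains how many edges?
179 (Each of the 17 component trees on V_i vertices has V_i - 1 edges; summing gives V - C = 196 - 17 = 179)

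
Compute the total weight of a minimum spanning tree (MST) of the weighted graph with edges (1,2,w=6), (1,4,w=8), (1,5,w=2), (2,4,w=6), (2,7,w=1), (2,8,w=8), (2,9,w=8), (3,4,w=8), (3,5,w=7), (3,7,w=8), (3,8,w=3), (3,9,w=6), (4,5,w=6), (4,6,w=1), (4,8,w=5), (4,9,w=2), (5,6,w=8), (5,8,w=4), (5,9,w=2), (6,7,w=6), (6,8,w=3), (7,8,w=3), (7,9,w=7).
17 (MST edges: (1,5,w=2), (2,7,w=1), (3,8,w=3), (4,6,w=1), (4,9,w=2), (5,9,w=2), (6,8,w=3), (7,8,w=3); sum of weights 2 + 1 + 3 + 1 + 2 + 2 + 3 + 3 = 17)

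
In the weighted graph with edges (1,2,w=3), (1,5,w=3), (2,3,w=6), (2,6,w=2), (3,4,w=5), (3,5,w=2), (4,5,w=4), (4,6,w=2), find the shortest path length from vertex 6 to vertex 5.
6 (path: 6 -> 4 -> 5; weights 2 + 4 = 6)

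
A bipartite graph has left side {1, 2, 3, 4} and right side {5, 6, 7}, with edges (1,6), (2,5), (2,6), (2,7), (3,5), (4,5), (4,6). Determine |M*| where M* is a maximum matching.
3 (matching: (1,6), (2,7), (3,5); upper bound min(|L|,|R|) = min(4,3) = 3)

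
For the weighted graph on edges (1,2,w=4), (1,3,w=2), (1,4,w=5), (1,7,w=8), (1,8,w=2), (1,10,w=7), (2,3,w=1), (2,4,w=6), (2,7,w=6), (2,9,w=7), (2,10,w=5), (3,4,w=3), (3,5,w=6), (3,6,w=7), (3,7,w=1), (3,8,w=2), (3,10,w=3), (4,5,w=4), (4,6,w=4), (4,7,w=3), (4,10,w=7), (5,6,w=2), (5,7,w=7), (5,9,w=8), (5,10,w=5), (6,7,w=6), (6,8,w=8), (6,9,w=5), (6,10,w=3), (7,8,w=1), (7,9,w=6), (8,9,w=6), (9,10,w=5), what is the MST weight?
21 (MST edges: (1,8,w=2), (2,3,w=1), (3,4,w=3), (3,7,w=1), (3,10,w=3), (5,6,w=2), (6,9,w=5), (6,10,w=3), (7,8,w=1); sum of weights 2 + 1 + 3 + 1 + 3 + 2 + 5 + 3 + 1 = 21)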